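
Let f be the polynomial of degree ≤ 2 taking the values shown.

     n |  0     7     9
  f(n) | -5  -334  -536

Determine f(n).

f(n) = -6n^2 - 5n - 5

Using the Lagrange interpolation formula with nodes 0, 7, 9:
  L_0(n) = (n - 7)(n - 9) / 63
  L_1(n) = n(n - 9) / -14
  L_2(n) = n(n - 7) / 18
Then f(n) = -5·L_0(n) - 334·L_1(n) - 536·L_2(n).
Expanding and collecting terms gives f(n) = -6n² - 5n - 5.
Check: f(9) = -536. ✓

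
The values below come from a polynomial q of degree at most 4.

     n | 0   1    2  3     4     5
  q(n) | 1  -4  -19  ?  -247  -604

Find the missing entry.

On equispaced nodes a degree-4 polynomial has vanishing fifth forward difference, so
  - q(0) + 5·q(1) - 10·q(2) + 10·q(3) - 5·q(4) + q(5) = 0.
Substituting the known values and solving for q(3):
  10·q(3) = -800
  q(3) = -80.

-80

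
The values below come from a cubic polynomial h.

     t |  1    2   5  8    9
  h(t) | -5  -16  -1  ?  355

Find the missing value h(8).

212

The 4 known points determine the degree-3 polynomial uniquely.
Write h(t) = at^3 + bt^2 + ct + d. Substituting each data point gives a linear system:
  a + b + c + d = -5
  8a + 4b + 2c + d = -16
  125a + 25b + 5c + d = -1
  729a + 81b + 9c + d = 355
Solving the system yields a = 1, b = -4, c = -6, d = 4.
So h(t) = t^3 - 4t^2 - 6t + 4.
Then h(8) = 212.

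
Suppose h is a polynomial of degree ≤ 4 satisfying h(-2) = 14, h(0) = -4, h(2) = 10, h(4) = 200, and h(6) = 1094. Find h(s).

h(s) = s^4 - s^3 + 3s - 4

Write h(s) = as^4 + bs^3 + cs^2 + ds + e. Substituting each data point gives a linear system:
  16a - 8b + 4c - 2d + e = 14
  e = -4
  16a + 8b + 4c + 2d + e = 10
  256a + 64b + 16c + 4d + e = 200
  1296a + 216b + 36c + 6d + e = 1094
Solving the system yields a = 1, b = -1, c = 0, d = 3, e = -4.
So h(s) = s⁴ - s³ + 3s - 4.
Check: h(0) = -4. ✓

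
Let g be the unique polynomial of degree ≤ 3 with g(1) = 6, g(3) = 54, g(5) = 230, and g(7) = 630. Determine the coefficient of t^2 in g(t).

-2

Write g(t) = at^3 + bt^2 + ct + d. Substituting each data point gives a linear system:
  a + b + c + d = 6
  27a + 9b + 3c + d = 54
  125a + 25b + 5c + d = 230
  343a + 49b + 7c + d = 630
Solving the system yields a = 2, b = -2, c = 6, d = 0.
So g(t) = 2t^3 - 2t^2 + 6t.
The coefficient of t^2 is -2.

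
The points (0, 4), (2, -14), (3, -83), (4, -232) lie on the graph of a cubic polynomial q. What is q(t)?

Using the Lagrange interpolation formula with nodes 0, 2, 3, 4:
  L_0(t) = (t - 2)(t - 3)(t - 4) / -24
  L_1(t) = t(t - 3)(t - 4) / 4
  L_2(t) = t(t - 2)(t - 4) / -3
  L_3(t) = t(t - 2)(t - 3) / 8
Then q(t) = 4·L_0(t) - 14·L_1(t) - 83·L_2(t) - 232·L_3(t).
Expanding and collecting terms gives q(t) = -5t³ + 5t² + t + 4.
Check: q(0) = 4. ✓

q(t) = -5t^3 + 5t^2 + t + 4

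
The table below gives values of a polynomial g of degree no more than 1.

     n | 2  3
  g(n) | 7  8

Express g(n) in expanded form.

Write g(n) = an + b. Substituting each data point gives a linear system:
  2a + b = 7
  3a + b = 8
Solving the system yields a = 1, b = 5.
So g(n) = n + 5.
Check: g(3) = 8. ✓

g(n) = n + 5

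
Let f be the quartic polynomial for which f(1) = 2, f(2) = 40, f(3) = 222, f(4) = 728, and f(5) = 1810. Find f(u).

f(u) = 3u^4 - 3u^2 + 2u

Write f(u) = au^4 + bu^3 + cu^2 + du + e. Substituting each data point gives a linear system:
  a + b + c + d + e = 2
  16a + 8b + 4c + 2d + e = 40
  81a + 27b + 9c + 3d + e = 222
  256a + 64b + 16c + 4d + e = 728
  625a + 125b + 25c + 5d + e = 1810
Solving the system yields a = 3, b = 0, c = -3, d = 2, e = 0.
So f(u) = 3u⁴ - 3u² + 2u.
Check: f(2) = 40. ✓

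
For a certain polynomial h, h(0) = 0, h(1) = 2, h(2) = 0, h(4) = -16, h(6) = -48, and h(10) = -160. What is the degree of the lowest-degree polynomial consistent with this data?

2

Divided differences on the nodes 0, 1, 2, 4, 6, 10:
  order 0: 0  2  0  -16  -48  -160
  order 1: 2  -2  -8  -16  -28
  order 2: -2  -2  -2  -2
  order 3: 0  0  0
  order 4: 0  0
  order 5: 0
The order-2 divided differences are all -2 (nonzero) and every higher order vanishes, so the data lies on a polynomial of degree exactly 2.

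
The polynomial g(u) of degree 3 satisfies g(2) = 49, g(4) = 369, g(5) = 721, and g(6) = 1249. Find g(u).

Using the Lagrange interpolation formula with nodes 2, 4, 5, 6:
  L_0(u) = (u - 4)(u - 5)(u - 6) / -24
  L_1(u) = (u - 2)(u - 5)(u - 6) / 4
  L_2(u) = (u - 2)(u - 4)(u - 6) / -3
  L_3(u) = (u - 2)(u - 4)(u - 5) / 8
Then g(u) = 49·L_0(u) + 369·L_1(u) + 721·L_2(u) + 1249·L_3(u).
Expanding and collecting terms gives g(u) = 6u³ - 2u² + 4u + 1.
Check: g(2) = 49. ✓

g(u) = 6u^3 - 2u^2 + 4u + 1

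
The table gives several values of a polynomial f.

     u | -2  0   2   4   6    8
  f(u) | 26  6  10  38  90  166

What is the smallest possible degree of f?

Forward differences of the values at u = -2, 0, 2, 4, 6, 8:
  f  : 26  6  10  38  90  166
  Δ  : -20  4  28  52  76
  Δ^2: 24  24  24  24
  Δ^3: 0  0  0
  Δ^4: 0  0
  Δ^5: 0
The second differences are constant (24) and nonzero, while all higher differences vanish, so the minimal degree is 2.

2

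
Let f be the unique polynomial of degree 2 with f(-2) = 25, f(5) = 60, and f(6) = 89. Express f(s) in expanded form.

Write f(s) = as^2 + bs + c. Substituting each data point gives a linear system:
  4a - 2b + c = 25
  25a + 5b + c = 60
  36a + 6b + c = 89
Solving the system yields a = 3, b = -4, c = 5.
So f(s) = 3s² - 4s + 5.
Check: f(-2) = 25. ✓

f(s) = 3s^2 - 4s + 5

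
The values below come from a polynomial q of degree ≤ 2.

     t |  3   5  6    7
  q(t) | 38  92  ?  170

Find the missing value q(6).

128

The 3 known points determine the degree-2 polynomial uniquely.
Write q(t) = at^2 + bt + c. Substituting each data point gives a linear system:
  9a + 3b + c = 38
  25a + 5b + c = 92
  49a + 7b + c = 170
Solving the system yields a = 3, b = 3, c = 2.
So q(t) = 3t^2 + 3t + 2.
Then q(6) = 128.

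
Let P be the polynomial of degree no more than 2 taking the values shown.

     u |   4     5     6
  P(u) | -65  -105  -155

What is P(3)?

-35

Forward differences of the values at u = 4, 5, 6:
  P  : -65  -105  -155
  Δ  : -40  -50
  Δ^2: -10
The second differences are constant, confirming degree 2.
Interpolating (Newton forward form) and evaluating at u = 3 gives P(3) = -35.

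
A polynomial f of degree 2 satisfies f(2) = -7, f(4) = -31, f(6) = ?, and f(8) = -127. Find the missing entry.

-71

On equispaced nodes a degree-2 polynomial has vanishing third forward difference, so
  - f(2) + 3·f(4) - 3·f(6) + f(8) = 0.
Substituting the known values and solving for f(6):
  -3·f(6) = 213
  f(6) = -71.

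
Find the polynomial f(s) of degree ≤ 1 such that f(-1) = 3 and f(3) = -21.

Write f(s) = as + b. Substituting each data point gives a linear system:
  -a + b = 3
  3a + b = -21
Solving the system yields a = -6, b = -3.
So f(s) = -6s - 3.
Check: f(3) = -21. ✓

f(s) = -6s - 3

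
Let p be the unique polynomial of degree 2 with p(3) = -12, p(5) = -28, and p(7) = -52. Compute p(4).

-19

Using the Lagrange interpolation formula with nodes 3, 5, 7:
  L_0(t) = (t - 5)(t - 7) / 8
  L_1(t) = (t - 3)(t - 7) / -4
  L_2(t) = (t - 3)(t - 5) / 8
Then p(t) = -12·L_0(t) - 28·L_1(t) - 52·L_2(t).
Expanding and collecting terms gives p(t) = -t^2 - 3.
Evaluating at t = 4: p(4) = -19.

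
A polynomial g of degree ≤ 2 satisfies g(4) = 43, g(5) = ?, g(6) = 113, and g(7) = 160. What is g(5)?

The 3 known points determine the degree-2 polynomial uniquely.
Write g(n) = an^2 + bn + c. Substituting each data point gives a linear system:
  16a + 4b + c = 43
  36a + 6b + c = 113
  49a + 7b + c = 160
Solving the system yields a = 4, b = -5, c = -1.
So g(n) = 4n² - 5n - 1.
Then g(5) = 74.

74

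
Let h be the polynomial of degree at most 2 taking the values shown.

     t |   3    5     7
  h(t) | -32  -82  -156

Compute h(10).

-312

Forward differences of the values at t = 3, 5, 7:
  h  : -32  -82  -156
  Δ  : -50  -74
  Δ^2: -24
The second differences are constant, confirming degree 2.
Interpolating (Newton forward form) and evaluating at t = 10 gives h(10) = -312.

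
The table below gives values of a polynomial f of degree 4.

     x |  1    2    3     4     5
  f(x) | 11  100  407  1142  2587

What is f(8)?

Write f(x) = ax^4 + bx^3 + cx^2 + dx + e. Substituting each data point gives a linear system:
  a + b + c + d + e = 11
  16a + 8b + 4c + 2d + e = 100
  81a + 27b + 9c + 3d + e = 407
  256a + 64b + 16c + 4d + e = 1142
  625a + 125b + 25c + 5d + e = 2587
Solving the system yields a = 3, b = 5, c = 4, d = -3, e = 2.
So f(x) = 3x^4 + 5x^3 + 4x^2 - 3x + 2.
Then f(8) = 15082.

15082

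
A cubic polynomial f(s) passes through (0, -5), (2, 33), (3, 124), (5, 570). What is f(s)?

f(s) = 4s^3 + 4s^2 - 5s - 5

Using the Lagrange interpolation formula with nodes 0, 2, 3, 5:
  L_0(s) = (s - 2)(s - 3)(s - 5) / -30
  L_1(s) = s(s - 3)(s - 5) / 6
  L_2(s) = s(s - 2)(s - 5) / -6
  L_3(s) = s(s - 2)(s - 3) / 30
Then f(s) = -5·L_0(s) + 33·L_1(s) + 124·L_2(s) + 570·L_3(s).
Expanding and collecting terms gives f(s) = 4s^3 + 4s^2 - 5s - 5.
Check: f(5) = 570. ✓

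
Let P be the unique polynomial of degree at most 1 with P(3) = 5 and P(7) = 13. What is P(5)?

Using the Lagrange interpolation formula with nodes 3, 7:
  L_0(n) = (n - 7) / -4
  L_1(n) = (n - 3) / 4
Then P(n) = 5·L_0(n) + 13·L_1(n).
Expanding and collecting terms gives P(n) = 2n - 1.
Evaluating at n = 5: P(5) = 9.

9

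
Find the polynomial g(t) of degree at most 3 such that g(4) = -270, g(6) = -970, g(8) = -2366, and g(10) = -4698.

Write g(t) = at^3 + bt^2 + ct + d. Substituting each data point gives a linear system:
  64a + 16b + 4c + d = -270
  216a + 36b + 6c + d = -970
  512a + 64b + 8c + d = -2366
  1000a + 100b + 10c + d = -4698
Solving the system yields a = -5, b = 3, c = 0, d = 2.
So g(t) = -5t^3 + 3t^2 + 2.
Check: g(8) = -2366. ✓

g(t) = -5t^3 + 3t^2 + 2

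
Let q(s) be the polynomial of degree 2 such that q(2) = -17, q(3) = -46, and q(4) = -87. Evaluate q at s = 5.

Forward differences of the values at s = 2, 3, 4:
  q  : -17  -46  -87
  Δ  : -29  -41
  Δ^2: -12
The second differences are constant, confirming degree 2.
Interpolating (Newton forward form) and evaluating at s = 5 gives q(5) = -140.

-140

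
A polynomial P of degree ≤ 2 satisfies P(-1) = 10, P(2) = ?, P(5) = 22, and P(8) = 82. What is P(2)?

-2

The 3 known points determine the degree-2 polynomial uniquely.
Write P(t) = at^2 + bt + c. Substituting each data point gives a linear system:
  a - b + c = 10
  25a + 5b + c = 22
  64a + 8b + c = 82
Solving the system yields a = 2, b = -6, c = 2.
So P(t) = 2t² - 6t + 2.
Then P(2) = -2.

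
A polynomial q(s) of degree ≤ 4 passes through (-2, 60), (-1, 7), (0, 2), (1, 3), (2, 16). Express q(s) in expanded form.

Write q(s) = as^4 + bs^3 + cs^2 + ds + e. Substituting each data point gives a linear system:
  16a - 8b + 4c - 2d + e = 60
  a - b + c - d + e = 7
  e = 2
  a + b + c + d + e = 3
  16a + 8b + 4c + 2d + e = 16
Solving the system yields a = 2, b = -3, c = 1, d = 1, e = 2.
So q(s) = 2s⁴ - 3s³ + s² + s + 2.
Check: q(0) = 2. ✓

q(s) = 2s^4 - 3s^3 + s^2 + s + 2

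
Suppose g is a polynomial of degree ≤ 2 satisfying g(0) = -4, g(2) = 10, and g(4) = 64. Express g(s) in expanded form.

Using the Lagrange interpolation formula with nodes 0, 2, 4:
  L_0(s) = (s - 2)(s - 4) / 8
  L_1(s) = s(s - 4) / -4
  L_2(s) = s(s - 2) / 8
Then g(s) = -4·L_0(s) + 10·L_1(s) + 64·L_2(s).
Expanding and collecting terms gives g(s) = 5s² - 3s - 4.
Check: g(0) = -4. ✓

g(s) = 5s^2 - 3s - 4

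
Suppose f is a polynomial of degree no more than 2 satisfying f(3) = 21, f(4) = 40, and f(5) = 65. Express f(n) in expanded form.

Using the Lagrange interpolation formula with nodes 3, 4, 5:
  L_0(n) = (n - 4)(n - 5) / 2
  L_1(n) = (n - 3)(n - 5) / -1
  L_2(n) = (n - 3)(n - 4) / 2
Then f(n) = 21·L_0(n) + 40·L_1(n) + 65·L_2(n).
Expanding and collecting terms gives f(n) = 3n^2 - 2n.
Check: f(5) = 65. ✓

f(n) = 3n^2 - 2n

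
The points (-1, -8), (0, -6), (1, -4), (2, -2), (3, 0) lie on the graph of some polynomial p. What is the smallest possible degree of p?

1

Forward differences of the values at n = -1, 0, 1, 2, 3:
  p  : -8  -6  -4  -2  0
  Δ  : 2  2  2  2
  Δ^2: 0  0  0
  Δ^3: 0  0
  Δ^4: 0
The first differences are constant (2) and nonzero, while all higher differences vanish, so the minimal degree is 1.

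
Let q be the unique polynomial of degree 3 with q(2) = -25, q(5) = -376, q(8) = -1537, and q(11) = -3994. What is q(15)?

-10126

Forward differences of the values at u = 2, 5, 8, 11:
  q  : -25  -376  -1537  -3994
  Δ  : -351  -1161  -2457
  Δ^2: -810  -1296
  Δ^3: -486
The third differences are constant, confirming degree 3.
Interpolating (Newton forward form) and evaluating at u = 15 gives q(15) = -10126.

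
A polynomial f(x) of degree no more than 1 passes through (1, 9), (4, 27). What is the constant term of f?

Write f(x) = ax + b. Substituting each data point gives a linear system:
  a + b = 9
  4a + b = 27
Solving the system yields a = 6, b = 3.
So f(x) = 6x + 3.
The constant term is 3.

3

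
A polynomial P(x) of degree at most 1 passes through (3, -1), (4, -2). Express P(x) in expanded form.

P(x) = -x + 2

Using the Lagrange interpolation formula with nodes 3, 4:
  L_0(x) = (x - 4) / -1
  L_1(x) = (x - 3) / 1
Then P(x) = -1·L_0(x) - 2·L_1(x).
Expanding and collecting terms gives P(x) = -x + 2.
Check: P(3) = -1. ✓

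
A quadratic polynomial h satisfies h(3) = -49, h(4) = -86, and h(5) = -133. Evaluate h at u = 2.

Forward differences of the values at u = 3, 4, 5:
  h  : -49  -86  -133
  Δ  : -37  -47
  Δ^2: -10
The second differences are constant, confirming degree 2.
Interpolating (Newton forward form) and evaluating at u = 2 gives h(2) = -22.

-22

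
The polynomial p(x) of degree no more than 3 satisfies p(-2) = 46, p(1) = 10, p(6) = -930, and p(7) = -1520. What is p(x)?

p(x) = -5x^3 + 3x^2 + 6x + 6

Write p(x) = ax^3 + bx^2 + cx + d. Substituting each data point gives a linear system:
  -8a + 4b - 2c + d = 46
  a + b + c + d = 10
  216a + 36b + 6c + d = -930
  343a + 49b + 7c + d = -1520
Solving the system yields a = -5, b = 3, c = 6, d = 6.
So p(x) = -5x^3 + 3x^2 + 6x + 6.
Check: p(1) = 10. ✓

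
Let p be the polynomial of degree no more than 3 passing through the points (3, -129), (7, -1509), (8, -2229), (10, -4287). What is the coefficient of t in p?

Write p(t) = at^3 + bt^2 + ct + d. Substituting each data point gives a linear system:
  27a + 9b + 3c + d = -129
  343a + 49b + 7c + d = -1509
  512a + 64b + 8c + d = -2229
  1000a + 100b + 10c + d = -4287
Solving the system yields a = -4, b = -3, c = 1, d = 3.
So p(t) = -4t^3 - 3t^2 + t + 3.
The coefficient of t is 1.

1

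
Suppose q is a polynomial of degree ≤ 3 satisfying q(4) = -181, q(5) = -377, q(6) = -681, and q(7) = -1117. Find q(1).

Write q(x) = ax^3 + bx^2 + cx + d. Substituting each data point gives a linear system:
  64a + 16b + 4c + d = -181
  125a + 25b + 5c + d = -377
  216a + 36b + 6c + d = -681
  343a + 49b + 7c + d = -1117
Solving the system yields a = -4, b = 6, c = -6, d = 3.
So q(x) = -4x^3 + 6x^2 - 6x + 3.
Then q(1) = -1.

-1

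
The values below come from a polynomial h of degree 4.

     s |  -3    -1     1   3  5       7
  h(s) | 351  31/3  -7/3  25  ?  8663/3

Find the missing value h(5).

The 5 known points determine the degree-4 polynomial uniquely.
Write h(s) = as^4 + bs^3 + cs^2 + ds + e. Substituting each data point gives a linear system:
  81a - 27b + 9c - 3d + e = 351
  a - b + c - d + e = 31/3
  a + b + c + d + e = -7/3
  81a + 27b + 9c + 3d + e = 25
  2401a + 343b + 49c + 7d + e = 8663/3
Solving the system yields a = 2, b = -6, c = 3, d = -1/3, e = -1.
So h(s) = 2s^4 - 6s^3 + 3s^2 - (1/3)s - 1.
Then h(5) = 1717/3.

1717/3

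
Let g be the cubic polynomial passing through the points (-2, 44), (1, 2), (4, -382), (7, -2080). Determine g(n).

Write g(n) = an^3 + bn^2 + cn + d. Substituting each data point gives a linear system:
  -8a + 4b - 2c + d = 44
  a + b + c + d = 2
  64a + 16b + 4c + d = -382
  343a + 49b + 7c + d = -2080
Solving the system yields a = -6, b = -1, c = 3, d = 6.
So g(n) = -6n^3 - n^2 + 3n + 6.
Check: g(1) = 2. ✓

g(n) = -6n^3 - n^2 + 3n + 6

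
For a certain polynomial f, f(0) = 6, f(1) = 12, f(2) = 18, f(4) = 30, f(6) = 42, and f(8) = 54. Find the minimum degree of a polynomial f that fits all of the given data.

1

Divided differences on the nodes 0, 1, 2, 4, 6, 8:
  order 0: 6  12  18  30  42  54
  order 1: 6  6  6  6  6
  order 2: 0  0  0  0
  order 3: 0  0  0
  order 4: 0  0
  order 5: 0
The order-1 divided differences are all 6 (nonzero) and every higher order vanishes, so the data lies on a polynomial of degree exactly 1.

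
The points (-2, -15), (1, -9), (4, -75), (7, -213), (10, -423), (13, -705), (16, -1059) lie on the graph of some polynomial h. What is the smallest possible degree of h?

2

Forward differences of the values at u = -2, 1, 4, 7, 10, 13, 16:
  h  : -15  -9  -75  -213  -423  -705  -1059
  Δ  : 6  -66  -138  -210  -282  -354
  Δ^2: -72  -72  -72  -72  -72
  Δ^3: 0  0  0  0
  Δ^4: 0  0  0
  Δ^5: 0  0
  Δ^6: 0
The second differences are constant (-72) and nonzero, while all higher differences vanish, so the minimal degree is 2.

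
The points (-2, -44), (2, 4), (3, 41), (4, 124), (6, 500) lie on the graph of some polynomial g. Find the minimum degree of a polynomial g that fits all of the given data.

Divided differences on the nodes -2, 2, 3, 4, 6:
  order 0: -44  4  41  124  500
  order 1: 12  37  83  188
  order 2: 5  23  35
  order 3: 3  3
  order 4: 0
The order-3 divided differences are all 3 (nonzero) and every higher order vanishes, so the data lies on a polynomial of degree exactly 3.

3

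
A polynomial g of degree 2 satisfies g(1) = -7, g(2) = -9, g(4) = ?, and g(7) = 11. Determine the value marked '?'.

-7

The 3 known points determine the degree-2 polynomial uniquely.
Write g(t) = at^2 + bt + c. Substituting each data point gives a linear system:
  a + b + c = -7
  4a + 2b + c = -9
  49a + 7b + c = 11
Solving the system yields a = 1, b = -5, c = -3.
So g(t) = t² - 5t - 3.
Then g(4) = -7.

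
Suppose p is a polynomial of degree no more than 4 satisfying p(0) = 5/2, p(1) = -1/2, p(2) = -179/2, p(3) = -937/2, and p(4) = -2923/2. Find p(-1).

7/2

Forward differences of the values at n = 0, 1, 2, 3, 4:
  p  : 5/2  -1/2  -179/2  -937/2  -2923/2
  Δ  : -3  -89  -379  -993
  Δ^2: -86  -290  -614
  Δ^3: -204  -324
  Δ^4: -120
The fourth differences are constant, confirming degree 4.
Interpolating (Newton forward form) and evaluating at n = -1 gives p(-1) = 7/2.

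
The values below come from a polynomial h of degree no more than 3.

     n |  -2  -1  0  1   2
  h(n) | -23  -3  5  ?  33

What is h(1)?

The 4 known points determine the degree-3 polynomial uniquely.
Write h(n) = an^3 + bn^2 + cn + d. Substituting each data point gives a linear system:
  -8a + 4b - 2c + d = -23
  -a + b - c + d = -3
  d = 5
  8a + 4b + 2c + d = 33
Solving the system yields a = 2, b = 0, c = 6, d = 5.
So h(n) = 2n^3 + 6n + 5.
Then h(1) = 13.

13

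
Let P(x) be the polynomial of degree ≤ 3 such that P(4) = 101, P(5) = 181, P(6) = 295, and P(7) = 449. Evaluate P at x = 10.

1211

Using the Lagrange interpolation formula with nodes 4, 5, 6, 7:
  L_0(x) = (x - 5)(x - 6)(x - 7) / -6
  L_1(x) = (x - 4)(x - 6)(x - 7) / 2
  L_2(x) = (x - 4)(x - 5)(x - 7) / -2
  L_3(x) = (x - 4)(x - 5)(x - 6) / 6
Then P(x) = 101·L_0(x) + 181·L_1(x) + 295·L_2(x) + 449·L_3(x).
Expanding and collecting terms gives P(x) = x^3 + 2x^2 + x + 1.
Evaluating at x = 10: P(10) = 1211.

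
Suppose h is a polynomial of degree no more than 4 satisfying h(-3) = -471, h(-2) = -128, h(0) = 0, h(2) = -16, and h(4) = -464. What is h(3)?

Using the Lagrange interpolation formula with nodes -3, -2, 0, 2, 4:
  L_0(x) = (x + 2)x(x - 2)(x - 4) / 105
  L_1(x) = (x + 3)x(x - 2)(x - 4) / -48
  L_2(x) = (x + 3)(x + 2)(x - 2)(x - 4) / 48
  L_3(x) = (x + 3)(x + 2)x(x - 4) / -80
  L_4(x) = (x + 3)(x + 2)x(x - 2) / 336
Then h(x) = -471·L_0(x) - 128·L_1(x) + 0·L_2(x) - 16·L_3(x) - 464·L_4(x).
Expanding and collecting terms gives h(x) = -3x⁴ + 6x³ - 6x² + 4x.
Evaluating at x = 3: h(3) = -123.

-123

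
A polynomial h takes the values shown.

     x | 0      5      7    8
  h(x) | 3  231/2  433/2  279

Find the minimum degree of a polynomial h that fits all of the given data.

2

Divided differences on the nodes 0, 5, 7, 8:
  order 0: 3  231/2  433/2  279
  order 1: 45/2  101/2  125/2
  order 2: 4  4
  order 3: 0
The order-2 divided differences are all 4 (nonzero) and every higher order vanishes, so the data lies on a polynomial of degree exactly 2.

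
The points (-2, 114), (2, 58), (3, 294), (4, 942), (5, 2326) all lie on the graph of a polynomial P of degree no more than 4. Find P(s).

P(s) = 4s^4 - 2s^3 + 4s^2 - 6s + 6

Write P(s) = as^4 + bs^3 + cs^2 + ds + e. Substituting each data point gives a linear system:
  16a - 8b + 4c - 2d + e = 114
  16a + 8b + 4c + 2d + e = 58
  81a + 27b + 9c + 3d + e = 294
  256a + 64b + 16c + 4d + e = 942
  625a + 125b + 25c + 5d + e = 2326
Solving the system yields a = 4, b = -2, c = 4, d = -6, e = 6.
So P(s) = 4s⁴ - 2s³ + 4s² - 6s + 6.
Check: P(4) = 942. ✓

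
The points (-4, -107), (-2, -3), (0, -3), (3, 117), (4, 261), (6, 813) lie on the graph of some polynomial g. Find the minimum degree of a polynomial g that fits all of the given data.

3

Divided differences on the nodes -4, -2, 0, 3, 4, 6:
  order 0: -107  -3  -3  117  261  813
  order 1: 52  0  40  144  276
  order 2: -13  8  26  44
  order 3: 3  3  3
  order 4: 0  0
  order 5: 0
The order-3 divided differences are all 3 (nonzero) and every higher order vanishes, so the data lies on a polynomial of degree exactly 3.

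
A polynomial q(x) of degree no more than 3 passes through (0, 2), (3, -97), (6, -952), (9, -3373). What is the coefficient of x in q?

Write q(x) = ax^3 + bx^2 + cx + d. Substituting each data point gives a linear system:
  d = 2
  27a + 9b + 3c + d = -97
  216a + 36b + 6c + d = -952
  729a + 81b + 9c + d = -3373
Solving the system yields a = -5, b = 3, c = 3, d = 2.
So q(x) = -5x^3 + 3x^2 + 3x + 2.
The coefficient of x is 3.

3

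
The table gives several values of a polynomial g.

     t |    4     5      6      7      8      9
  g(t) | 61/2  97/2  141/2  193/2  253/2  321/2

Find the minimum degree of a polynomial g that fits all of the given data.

2

Forward differences of the values at t = 4, 5, 6, 7, 8, 9:
  g  : 61/2  97/2  141/2  193/2  253/2  321/2
  Δ  : 18  22  26  30  34
  Δ^2: 4  4  4  4
  Δ^3: 0  0  0
  Δ^4: 0  0
  Δ^5: 0
The second differences are constant (4) and nonzero, while all higher differences vanish, so the minimal degree is 2.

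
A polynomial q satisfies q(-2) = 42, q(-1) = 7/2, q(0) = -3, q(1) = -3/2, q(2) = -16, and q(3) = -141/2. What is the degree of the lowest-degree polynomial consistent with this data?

3

Forward differences of the values at x = -2, -1, 0, 1, 2, 3:
  q  : 42  7/2  -3  -3/2  -16  -141/2
  Δ  : -77/2  -13/2  3/2  -29/2  -109/2
  Δ^2: 32  8  -16  -40
  Δ^3: -24  -24  -24
  Δ^4: 0  0
  Δ^5: 0
The third differences are constant (-24) and nonzero, while all higher differences vanish, so the minimal degree is 3.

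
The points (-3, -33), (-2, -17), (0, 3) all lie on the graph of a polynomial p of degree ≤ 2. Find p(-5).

Write p(x) = ax^2 + bx + c. Substituting each data point gives a linear system:
  9a - 3b + c = -33
  4a - 2b + c = -17
  c = 3
Solving the system yields a = -2, b = 6, c = 3.
So p(x) = -2x^2 + 6x + 3.
Then p(-5) = -77.

-77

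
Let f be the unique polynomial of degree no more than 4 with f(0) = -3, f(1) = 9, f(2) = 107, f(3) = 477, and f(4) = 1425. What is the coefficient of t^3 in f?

Write f(t) = at^4 + bt^3 + ct^2 + dt + e. Substituting each data point gives a linear system:
  e = -3
  a + b + c + d + e = 9
  16a + 8b + 4c + 2d + e = 107
  81a + 27b + 9c + 3d + e = 477
  256a + 64b + 16c + 4d + e = 1425
Solving the system yields a = 5, b = 1, c = 5, d = 1, e = -3.
So f(t) = 5t⁴ + t³ + 5t² + t - 3.
The coefficient of t^3 is 1.

1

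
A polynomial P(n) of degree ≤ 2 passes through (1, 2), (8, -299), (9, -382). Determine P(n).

Write P(n) = an^2 + bn + c. Substituting each data point gives a linear system:
  a + b + c = 2
  64a + 8b + c = -299
  81a + 9b + c = -382
Solving the system yields a = -5, b = 2, c = 5.
So P(n) = -5n^2 + 2n + 5.
Check: P(9) = -382. ✓

P(n) = -5n^2 + 2n + 5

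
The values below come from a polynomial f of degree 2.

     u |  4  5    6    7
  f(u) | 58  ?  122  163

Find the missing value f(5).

87

The 3 known points determine the degree-2 polynomial uniquely.
Write f(u) = au^2 + bu + c. Substituting each data point gives a linear system:
  16a + 4b + c = 58
  36a + 6b + c = 122
  49a + 7b + c = 163
Solving the system yields a = 3, b = 2, c = 2.
So f(u) = 3u² + 2u + 2.
Then f(5) = 87.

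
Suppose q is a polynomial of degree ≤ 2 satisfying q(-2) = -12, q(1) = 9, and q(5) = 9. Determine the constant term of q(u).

Write q(u) = au^2 + bu + c. Substituting each data point gives a linear system:
  4a - 2b + c = -12
  a + b + c = 9
  25a + 5b + c = 9
Solving the system yields a = -1, b = 6, c = 4.
So q(u) = -u^2 + 6u + 4.
The constant term is 4.

4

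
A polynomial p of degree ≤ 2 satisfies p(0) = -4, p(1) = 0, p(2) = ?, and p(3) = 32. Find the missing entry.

The 3 known points determine the degree-2 polynomial uniquely.
Write p(s) = as^2 + bs + c. Substituting each data point gives a linear system:
  c = -4
  a + b + c = 0
  9a + 3b + c = 32
Solving the system yields a = 4, b = 0, c = -4.
So p(s) = 4s² - 4.
Then p(2) = 12.

12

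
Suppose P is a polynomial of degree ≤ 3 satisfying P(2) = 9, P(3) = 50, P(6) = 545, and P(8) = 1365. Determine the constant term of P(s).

Write P(s) = as^3 + bs^2 + cs + d. Substituting each data point gives a linear system:
  8a + 4b + 2c + d = 9
  27a + 9b + 3c + d = 50
  216a + 36b + 6c + d = 545
  512a + 64b + 8c + d = 1365
Solving the system yields a = 3, b = -2, c = -6, d = 5.
So P(s) = 3s^3 - 2s^2 - 6s + 5.
The constant term is 5.

5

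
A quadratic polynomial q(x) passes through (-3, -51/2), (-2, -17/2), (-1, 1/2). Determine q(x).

q(x) = -4x^2 - 3x + 3/2

Write q(x) = ax^2 + bx + c. Substituting each data point gives a linear system:
  9a - 3b + c = -51/2
  4a - 2b + c = -17/2
  a - b + c = 1/2
Solving the system yields a = -4, b = -3, c = 3/2.
So q(x) = -4x^2 - 3x + 3/2.
Check: q(-3) = -51/2. ✓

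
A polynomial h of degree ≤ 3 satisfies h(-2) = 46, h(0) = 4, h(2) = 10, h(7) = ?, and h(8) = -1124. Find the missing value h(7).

The 4 known points determine the degree-3 polynomial uniquely.
Write h(s) = as^3 + bs^2 + cs + d. Substituting each data point gives a linear system:
  -8a + 4b - 2c + d = 46
  d = 4
  8a + 4b + 2c + d = 10
  512a + 64b + 8c + d = -1124
Solving the system yields a = -3, b = 6, c = 3, d = 4.
So h(s) = -3s^3 + 6s^2 + 3s + 4.
Then h(7) = -710.

-710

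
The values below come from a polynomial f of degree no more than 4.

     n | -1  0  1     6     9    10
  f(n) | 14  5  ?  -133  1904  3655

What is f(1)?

-8

The 5 known points determine the degree-4 polynomial uniquely.
Write f(n) = an^4 + bn^3 + cn^2 + dn + e. Substituting each data point gives a linear system:
  a - b + c - d + e = 14
  e = 5
  1296a + 216b + 36c + 6d + e = -133
  6561a + 729b + 81c + 9d + e = 1904
  10000a + 1000b + 100c + 10d + e = 3655
Solving the system yields a = 1, b = -6, c = -3, d = -5, e = 5.
So f(n) = n^4 - 6n^3 - 3n^2 - 5n + 5.
Then f(1) = -8.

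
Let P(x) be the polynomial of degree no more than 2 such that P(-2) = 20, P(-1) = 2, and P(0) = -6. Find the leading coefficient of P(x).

Write P(x) = ax^2 + bx + c. Substituting each data point gives a linear system:
  4a - 2b + c = 20
  a - b + c = 2
  c = -6
Solving the system yields a = 5, b = -3, c = -6.
So P(x) = 5x² - 3x - 6.
The leading coefficient is 5.

5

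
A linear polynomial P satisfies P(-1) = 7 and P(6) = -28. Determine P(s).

Using the Lagrange interpolation formula with nodes -1, 6:
  L_0(s) = (s - 6) / -7
  L_1(s) = (s + 1) / 7
Then P(s) = 7·L_0(s) - 28·L_1(s).
Expanding and collecting terms gives P(s) = -5s + 2.
Check: P(6) = -28. ✓

P(s) = -5s + 2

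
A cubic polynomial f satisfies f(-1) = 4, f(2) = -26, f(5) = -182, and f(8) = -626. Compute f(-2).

14

Forward differences of the values at x = -1, 2, 5, 8:
  f  : 4  -26  -182  -626
  Δ  : -30  -156  -444
  Δ^2: -126  -288
  Δ^3: -162
The third differences are constant, confirming degree 3.
Interpolating (Newton forward form) and evaluating at x = -2 gives f(-2) = 14.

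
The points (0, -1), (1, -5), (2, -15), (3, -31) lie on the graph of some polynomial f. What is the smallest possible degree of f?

2

Forward differences of the values at s = 0, 1, 2, 3:
  f  : -1  -5  -15  -31
  Δ  : -4  -10  -16
  Δ^2: -6  -6
  Δ^3: 0
The second differences are constant (-6) and nonzero, while all higher differences vanish, so the minimal degree is 2.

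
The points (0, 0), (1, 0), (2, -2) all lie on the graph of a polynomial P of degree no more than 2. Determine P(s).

Using the Lagrange interpolation formula with nodes 0, 1, 2:
  L_0(s) = (s - 1)(s - 2) / 2
  L_1(s) = s(s - 2) / -1
  L_2(s) = s(s - 1) / 2
Then P(s) = 0·L_0(s) + 0·L_1(s) - 2·L_2(s).
Expanding and collecting terms gives P(s) = -s^2 + s.
Check: P(2) = -2. ✓

P(s) = -s^2 + s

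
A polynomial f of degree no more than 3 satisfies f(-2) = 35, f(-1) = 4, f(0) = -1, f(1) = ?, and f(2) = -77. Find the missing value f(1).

-16

The 4 known points determine the degree-3 polynomial uniquely.
Write f(x) = ax^3 + bx^2 + cx + d. Substituting each data point gives a linear system:
  -8a + 4b - 2c + d = 35
  -a + b - c + d = 4
  d = -1
  8a + 4b + 2c + d = -77
Solving the system yields a = -6, b = -5, c = -4, d = -1.
So f(x) = -6x^3 - 5x^2 - 4x - 1.
Then f(1) = -16.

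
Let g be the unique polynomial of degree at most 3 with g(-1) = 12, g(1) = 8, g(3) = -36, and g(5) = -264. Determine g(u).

Using the Lagrange interpolation formula with nodes -1, 1, 3, 5:
  L_0(u) = (u - 1)(u - 3)(u - 5) / -48
  L_1(u) = (u + 1)(u - 3)(u - 5) / 16
  L_2(u) = (u + 1)(u - 1)(u - 5) / -16
  L_3(u) = (u + 1)(u - 1)(u - 3) / 48
Then g(u) = 12·L_0(u) + 8·L_1(u) - 36·L_2(u) - 264·L_3(u).
Expanding and collecting terms gives g(u) = -3u^3 + 4u^2 + u + 6.
Check: g(-1) = 12. ✓

g(u) = -3u^3 + 4u^2 + u + 6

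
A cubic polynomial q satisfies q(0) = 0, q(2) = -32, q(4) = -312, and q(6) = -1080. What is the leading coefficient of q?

-5

Write q(t) = at^3 + bt^2 + ct + d. Substituting each data point gives a linear system:
  d = 0
  8a + 4b + 2c + d = -32
  64a + 16b + 4c + d = -312
  216a + 36b + 6c + d = -1080
Solving the system yields a = -5, b = -1, c = 6, d = 0.
So q(t) = -5t^3 - t^2 + 6t.
The leading coefficient is -5.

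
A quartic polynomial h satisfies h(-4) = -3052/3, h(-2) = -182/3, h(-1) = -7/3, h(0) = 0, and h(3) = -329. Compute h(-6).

-5174

Using the Lagrange interpolation formula with nodes -4, -2, -1, 0, 3:
  L_0(s) = (s + 2)(s + 1)s(s - 3) / 168
  L_1(s) = (s + 4)(s + 1)s(s - 3) / -20
  L_2(s) = (s + 4)(s + 2)s(s - 3) / 12
  L_3(s) = (s + 4)(s + 2)(s + 1)(s - 3) / -24
  L_4(s) = (s + 4)(s + 2)(s + 1)s / 420
Then h(s) = -3052/3·L_0(s) - 182/3·L_1(s) - 7/3·L_2(s) + 0·L_3(s) - 329·L_4(s).
Expanding and collecting terms gives h(s) = -4s⁴ - (5/3)s.
Evaluating at s = -6: h(-6) = -5174.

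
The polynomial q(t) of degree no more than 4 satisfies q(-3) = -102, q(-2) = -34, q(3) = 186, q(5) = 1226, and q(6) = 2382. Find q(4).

542

Write q(t) = at^4 + bt^3 + ct^2 + dt + e. Substituting each data point gives a linear system:
  81a - 27b + 9c - 3d + e = -102
  16a - 8b + 4c - 2d + e = -34
  81a + 27b + 9c + 3d + e = 186
  625a + 125b + 25c + 5d + e = 1226
  1296a + 216b + 36c + 6d + e = 2382
Solving the system yields a = 1, b = 6, c = -5, d = -6, e = 6.
So q(t) = t^4 + 6t^3 - 5t^2 - 6t + 6.
Then q(4) = 542.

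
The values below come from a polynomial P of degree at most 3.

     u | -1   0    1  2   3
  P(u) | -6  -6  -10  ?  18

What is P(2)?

-6

On equispaced nodes a degree-3 polynomial has vanishing fourth forward difference, so
  P(-1) - 4·P(0) + 6·P(1) - 4·P(2) + P(3) = 0.
Substituting the known values and solving for P(2):
  -4·P(2) = 24
  P(2) = -6.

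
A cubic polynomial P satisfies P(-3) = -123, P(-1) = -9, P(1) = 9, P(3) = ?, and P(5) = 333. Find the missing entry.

On equispaced nodes a degree-3 polynomial has vanishing fourth forward difference, so
  P(-3) - 4·P(-1) + 6·P(1) - 4·P(3) + P(5) = 0.
Substituting the known values and solving for P(3):
  -4·P(3) = -300
  P(3) = 75.

75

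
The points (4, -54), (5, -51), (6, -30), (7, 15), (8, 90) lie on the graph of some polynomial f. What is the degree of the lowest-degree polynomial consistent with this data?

3

Forward differences of the values at t = 4, 5, 6, 7, 8:
  f  : -54  -51  -30  15  90
  Δ  : 3  21  45  75
  Δ^2: 18  24  30
  Δ^3: 6  6
  Δ^4: 0
The third differences are constant (6) and nonzero, while all higher differences vanish, so the minimal degree is 3.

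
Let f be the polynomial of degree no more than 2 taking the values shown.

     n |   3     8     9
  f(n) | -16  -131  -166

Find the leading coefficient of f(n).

Write f(n) = an^2 + bn + c. Substituting each data point gives a linear system:
  9a + 3b + c = -16
  64a + 8b + c = -131
  81a + 9b + c = -166
Solving the system yields a = -2, b = -1, c = 5.
So f(n) = -2n² - n + 5.
The leading coefficient is -2.

-2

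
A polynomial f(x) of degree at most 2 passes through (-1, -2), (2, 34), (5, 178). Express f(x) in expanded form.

f(x) = 6x^2 + 6x - 2

Write f(x) = ax^2 + bx + c. Substituting each data point gives a linear system:
  a - b + c = -2
  4a + 2b + c = 34
  25a + 5b + c = 178
Solving the system yields a = 6, b = 6, c = -2.
So f(x) = 6x^2 + 6x - 2.
Check: f(2) = 34. ✓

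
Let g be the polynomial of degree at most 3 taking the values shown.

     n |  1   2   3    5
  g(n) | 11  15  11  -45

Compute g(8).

Write g(n) = an^3 + bn^2 + cn + d. Substituting each data point gives a linear system:
  a + b + c + d = 11
  8a + 4b + 2c + d = 15
  27a + 9b + 3c + d = 11
  125a + 25b + 5c + d = -45
Solving the system yields a = -1, b = 2, c = 5, d = 5.
So g(n) = -n^3 + 2n^2 + 5n + 5.
Then g(8) = -339.

-339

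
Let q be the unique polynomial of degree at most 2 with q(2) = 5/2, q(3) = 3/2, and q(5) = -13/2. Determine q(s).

Write q(s) = as^2 + bs + c. Substituting each data point gives a linear system:
  4a + 2b + c = 5/2
  9a + 3b + c = 3/2
  25a + 5b + c = -13/2
Solving the system yields a = -1, b = 4, c = -3/2.
So q(s) = -s^2 + 4s - 3/2.
Check: q(2) = 5/2. ✓

q(s) = -s^2 + 4s - 3/2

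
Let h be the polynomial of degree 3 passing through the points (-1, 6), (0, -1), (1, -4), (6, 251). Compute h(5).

Using the Lagrange interpolation formula with nodes -1, 0, 1, 6:
  L_0(u) = u(u - 1)(u - 6) / -14
  L_1(u) = (u + 1)(u - 1)(u - 6) / 6
  L_2(u) = (u + 1)u(u - 6) / -10
  L_3(u) = (u + 1)u(u - 1) / 210
Then h(u) = 6·L_0(u) - 1·L_1(u) - 4·L_2(u) + 251·L_3(u).
Expanding and collecting terms gives h(u) = u^3 + 2u^2 - 6u - 1.
Evaluating at u = 5: h(5) = 144.

144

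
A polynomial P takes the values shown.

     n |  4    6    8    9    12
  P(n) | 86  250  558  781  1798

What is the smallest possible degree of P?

Divided differences on the nodes 4, 6, 8, 9, 12:
  order 0: 86  250  558  781  1798
  order 1: 82  154  223  339
  order 2: 18  23  29
  order 3: 1  1
  order 4: 0
The order-3 divided differences are all 1 (nonzero) and every higher order vanishes, so the data lies on a polynomial of degree exactly 3.

3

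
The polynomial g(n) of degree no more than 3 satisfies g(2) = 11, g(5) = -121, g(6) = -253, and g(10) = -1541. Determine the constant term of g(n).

-1

Write g(n) = an^3 + bn^2 + cn + d. Substituting each data point gives a linear system:
  8a + 4b + 2c + d = 11
  125a + 25b + 5c + d = -121
  216a + 36b + 6c + d = -253
  1000a + 100b + 10c + d = -1541
Solving the system yields a = -2, b = 4, c = 6, d = -1.
So g(n) = -2n^3 + 4n^2 + 6n - 1.
The constant term is -1.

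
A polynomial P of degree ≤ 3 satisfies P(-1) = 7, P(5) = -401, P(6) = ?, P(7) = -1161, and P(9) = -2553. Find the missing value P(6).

The 4 known points determine the degree-3 polynomial uniquely.
Write P(x) = ax^3 + bx^2 + cx + d. Substituting each data point gives a linear system:
  -a + b - c + d = 7
  125a + 25b + 5c + d = -401
  343a + 49b + 7c + d = -1161
  729a + 81b + 9c + d = -2553
Solving the system yields a = -4, b = 5, c = -4, d = -6.
So P(x) = -4x^3 + 5x^2 - 4x - 6.
Then P(6) = -714.

-714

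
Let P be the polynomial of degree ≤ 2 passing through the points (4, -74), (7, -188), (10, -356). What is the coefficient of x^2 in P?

-3

Write P(x) = ax^2 + bx + c. Substituting each data point gives a linear system:
  16a + 4b + c = -74
  49a + 7b + c = -188
  100a + 10b + c = -356
Solving the system yields a = -3, b = -5, c = -6.
So P(x) = -3x^2 - 5x - 6.
The leading coefficient is -3.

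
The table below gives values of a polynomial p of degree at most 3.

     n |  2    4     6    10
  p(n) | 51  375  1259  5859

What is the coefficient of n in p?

6

Write p(n) = an^3 + bn^2 + cn + d. Substituting each data point gives a linear system:
  8a + 4b + 2c + d = 51
  64a + 16b + 4c + d = 375
  216a + 36b + 6c + d = 1259
  1000a + 100b + 10c + d = 5859
Solving the system yields a = 6, b = -2, c = 6, d = -1.
So p(n) = 6n^3 - 2n^2 + 6n - 1.
The coefficient of n is 6.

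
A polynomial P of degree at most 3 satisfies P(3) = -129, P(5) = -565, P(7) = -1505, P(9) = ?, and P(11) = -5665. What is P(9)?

-3141

On equispaced nodes a degree-3 polynomial has vanishing fourth forward difference, so
  P(3) - 4·P(5) + 6·P(7) - 4·P(9) + P(11) = 0.
Substituting the known values and solving for P(9):
  -4·P(9) = 12564
  P(9) = -3141.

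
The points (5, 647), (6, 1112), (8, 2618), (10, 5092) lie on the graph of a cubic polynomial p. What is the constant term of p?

Write p(x) = ax^3 + bx^2 + cx + d. Substituting each data point gives a linear system:
  125a + 25b + 5c + d = 647
  216a + 36b + 6c + d = 1112
  512a + 64b + 8c + d = 2618
  1000a + 100b + 10c + d = 5092
Solving the system yields a = 5, b = 1, c = -1, d = 2.
So p(x) = 5x^3 + x^2 - x + 2.
The constant term is 2.

2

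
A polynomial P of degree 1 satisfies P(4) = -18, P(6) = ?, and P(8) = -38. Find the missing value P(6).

-28

The 2 known points determine the degree-1 polynomial uniquely.
Write P(n) = an + b. Substituting each data point gives a linear system:
  4a + b = -18
  8a + b = -38
Solving the system yields a = -5, b = 2.
So P(n) = -5n + 2.
Then P(6) = -28.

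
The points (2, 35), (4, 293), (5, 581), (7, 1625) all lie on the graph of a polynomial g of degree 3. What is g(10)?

4811

Write g(t) = at^3 + bt^2 + ct + d. Substituting each data point gives a linear system:
  8a + 4b + 2c + d = 35
  64a + 16b + 4c + d = 293
  125a + 25b + 5c + d = 581
  343a + 49b + 7c + d = 1625
Solving the system yields a = 5, b = -2, c = 1, d = 1.
So g(t) = 5t^3 - 2t^2 + t + 1.
Then g(10) = 4811.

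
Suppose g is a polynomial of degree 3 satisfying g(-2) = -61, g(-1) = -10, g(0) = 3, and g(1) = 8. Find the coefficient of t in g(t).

Write g(t) = at^3 + bt^2 + ct + d. Substituting each data point gives a linear system:
  -8a + 4b - 2c + d = -61
  -a + b - c + d = -10
  d = 3
  a + b + c + d = 8
Solving the system yields a = 5, b = -4, c = 4, d = 3.
So g(t) = 5t³ - 4t² + 4t + 3.
The coefficient of t is 4.

4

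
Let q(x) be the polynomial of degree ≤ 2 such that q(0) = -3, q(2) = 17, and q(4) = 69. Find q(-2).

9

Using the Lagrange interpolation formula with nodes 0, 2, 4:
  L_0(x) = (x - 2)(x - 4) / 8
  L_1(x) = x(x - 4) / -4
  L_2(x) = x(x - 2) / 8
Then q(x) = -3·L_0(x) + 17·L_1(x) + 69·L_2(x).
Expanding and collecting terms gives q(x) = 4x² + 2x - 3.
Evaluating at x = -2: q(-2) = 9.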